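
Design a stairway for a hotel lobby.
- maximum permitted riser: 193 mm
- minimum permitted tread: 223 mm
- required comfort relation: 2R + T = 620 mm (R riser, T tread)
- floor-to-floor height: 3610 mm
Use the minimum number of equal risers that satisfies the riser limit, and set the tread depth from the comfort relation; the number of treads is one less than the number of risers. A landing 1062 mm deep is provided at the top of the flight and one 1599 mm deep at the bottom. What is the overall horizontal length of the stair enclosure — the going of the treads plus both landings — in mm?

6981 mm

⌈3610/193⌉ = 19 risers.
Each riser is 3610/19 = 190 mm (≤ 193 mm).
From 2R + T = 620: T = 620 − 380 = 240 mm.
19 risers give 18 treads; going = 18 × 240 = 4320 mm.
Enclosure = 4320 + 1062 + 1599 = 6981 mm.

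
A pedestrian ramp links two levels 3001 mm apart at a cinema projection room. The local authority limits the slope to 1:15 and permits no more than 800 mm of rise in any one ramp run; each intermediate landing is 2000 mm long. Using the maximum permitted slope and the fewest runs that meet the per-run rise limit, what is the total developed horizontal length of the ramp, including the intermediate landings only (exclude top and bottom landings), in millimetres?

At most 800 each: 3001/800 = 3.75, giving 4 ramp runs. That means 3 intermediate landings.
Horizontal run for 3001 mm of rise at 1:15 is 3001 × 15 = 45015 mm.
Intermediate landings: 3 × 2000 = 6000 mm.
Developed length = 45015 + 6000 = 51015 mm.

51015 mm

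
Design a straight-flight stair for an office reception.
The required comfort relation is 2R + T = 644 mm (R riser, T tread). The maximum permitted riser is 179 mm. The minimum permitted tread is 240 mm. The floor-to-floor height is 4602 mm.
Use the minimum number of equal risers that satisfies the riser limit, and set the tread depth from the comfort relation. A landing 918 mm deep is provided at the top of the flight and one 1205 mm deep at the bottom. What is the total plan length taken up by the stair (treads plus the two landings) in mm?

⌈4602/179⌉ = 26 risers.
Riser R = 4602 / 26 = 177 mm, within the 179 mm limit.
T = 644 − 2·177 = 290 mm, which satisfies the 240 mm minimum.
26 risers give 25 treads; going = 25 × 290 = 7250 mm.
Add landings: 7250 + 918 + 1205 = 9373 mm.

9373 mm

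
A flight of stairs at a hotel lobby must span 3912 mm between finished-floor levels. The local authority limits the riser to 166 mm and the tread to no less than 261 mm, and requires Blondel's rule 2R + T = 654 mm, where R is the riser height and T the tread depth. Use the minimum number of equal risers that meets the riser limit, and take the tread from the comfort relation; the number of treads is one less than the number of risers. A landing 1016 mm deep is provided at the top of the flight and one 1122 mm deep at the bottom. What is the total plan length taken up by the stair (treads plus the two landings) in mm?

At most 166 each: 3912/166 = 23.57, giving 24 risers.
R = 3912 ÷ 24 = 163 mm.
Tread T = 654 − 2 × 163 = 328 mm (≥ 261 mm).
Treads = 24 − 1 = 23; going = 23 × 328 = 7544 mm.
Add landings: 7544 + 1016 + 1122 = 9682 mm.

9682 mm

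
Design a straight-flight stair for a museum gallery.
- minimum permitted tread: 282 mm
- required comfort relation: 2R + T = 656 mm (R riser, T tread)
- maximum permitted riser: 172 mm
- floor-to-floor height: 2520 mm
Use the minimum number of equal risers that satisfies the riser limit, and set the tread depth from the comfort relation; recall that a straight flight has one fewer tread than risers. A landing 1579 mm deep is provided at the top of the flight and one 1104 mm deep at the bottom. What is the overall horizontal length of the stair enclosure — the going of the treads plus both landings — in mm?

7163 mm

2520 / 172 = 14.651 → round up to 15 risers.
Riser R = 2520 / 15 = 168 mm, within the 172 mm limit.
From 2R + T = 656: T = 656 − 336 = 320 mm.
Treads = 15 − 1 = 14; going = 14 × 320 = 4480 mm.
Add landings: 4480 + 1579 + 1104 = 7163 mm.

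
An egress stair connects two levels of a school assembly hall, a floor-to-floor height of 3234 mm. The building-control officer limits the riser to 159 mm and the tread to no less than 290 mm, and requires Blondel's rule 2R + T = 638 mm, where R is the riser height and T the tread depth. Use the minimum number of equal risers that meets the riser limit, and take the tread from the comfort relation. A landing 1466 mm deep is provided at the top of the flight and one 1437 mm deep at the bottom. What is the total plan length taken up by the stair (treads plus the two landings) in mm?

3234 / 159 = 20.34, so 21 risers are needed.
R = 3234 ÷ 21 = 154 mm.
From 2R + T = 638: T = 638 − 308 = 330 mm.
21 risers give 20 treads; going = 20 × 330 = 6600 mm.
Add landings: 6600 + 1466 + 1437 = 9503 mm.

9503 mm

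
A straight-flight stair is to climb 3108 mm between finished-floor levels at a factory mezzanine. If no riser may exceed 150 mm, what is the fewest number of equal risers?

At most 150 each: 3108/150 = 20.72, giving 21 risers.

21 risers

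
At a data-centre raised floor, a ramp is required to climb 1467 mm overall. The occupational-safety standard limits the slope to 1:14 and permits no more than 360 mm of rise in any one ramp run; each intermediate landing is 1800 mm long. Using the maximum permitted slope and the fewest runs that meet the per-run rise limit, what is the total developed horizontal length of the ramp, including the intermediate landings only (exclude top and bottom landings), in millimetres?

27738 mm

1467 / 360 = 4.08, so 5 ramp runs are needed. That means 4 intermediate landings.
Horizontal run for 1467 mm of rise at 1:14 is 1467 × 14 = 20538 mm.
4 intermediate landings contribute 4 × 1800 = 7200 mm.
Total developed length = 20538 + 7200 = 27738 mm.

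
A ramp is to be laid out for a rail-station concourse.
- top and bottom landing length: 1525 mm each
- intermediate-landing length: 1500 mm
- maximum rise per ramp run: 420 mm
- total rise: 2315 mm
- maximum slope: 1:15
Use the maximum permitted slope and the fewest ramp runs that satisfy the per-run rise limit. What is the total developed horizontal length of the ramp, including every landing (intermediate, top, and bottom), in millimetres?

2315 / 420 = 5.51, so 6 ramp runs are needed. That means 5 intermediate landings.
Horizontal run for 2315 mm of rise at 1:15 is 2315 × 15 = 34725 mm.
5 intermediate landings contribute 5 × 1500 = 7500 mm.
Top and bottom landings: 2 × 1525 = 3050 mm.
Total = 34725 + 7500 + 3050 = 45275 mm.

45275 mm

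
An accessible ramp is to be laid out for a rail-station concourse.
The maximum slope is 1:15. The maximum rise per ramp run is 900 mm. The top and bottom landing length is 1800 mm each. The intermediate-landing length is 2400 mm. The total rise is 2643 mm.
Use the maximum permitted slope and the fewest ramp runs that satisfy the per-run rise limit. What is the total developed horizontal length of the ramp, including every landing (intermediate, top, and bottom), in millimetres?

2643 / 900 = 2.937 → round up to 3 ramp runs. That means 2 intermediate landings.
Horizontal run for 2643 mm of rise at 1:15 is 2643 × 15 = 39645 mm.
2 intermediate landings contribute 2 × 2400 = 4800 mm.
Top and bottom landings: 2 × 1800 = 3600 mm.
Total = 39645 + 4800 + 3600 = 48045 mm.

48045 mm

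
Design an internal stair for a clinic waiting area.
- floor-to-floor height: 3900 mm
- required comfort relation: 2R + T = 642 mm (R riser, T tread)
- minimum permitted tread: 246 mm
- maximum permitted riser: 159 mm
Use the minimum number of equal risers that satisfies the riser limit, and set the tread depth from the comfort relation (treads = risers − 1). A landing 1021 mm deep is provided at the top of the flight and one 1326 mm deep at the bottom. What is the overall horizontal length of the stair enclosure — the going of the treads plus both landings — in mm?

3900 / 159 = 24.53, so 25 risers are needed.
R = 3900 ÷ 25 = 156 mm.
T = 642 − 2·156 = 330 mm, which satisfies the 246 mm minimum.
25 risers give 24 treads; going = 24 × 330 = 7920 mm.
Add landings: 7920 + 1021 + 1326 = 10267 mm.

10267 mm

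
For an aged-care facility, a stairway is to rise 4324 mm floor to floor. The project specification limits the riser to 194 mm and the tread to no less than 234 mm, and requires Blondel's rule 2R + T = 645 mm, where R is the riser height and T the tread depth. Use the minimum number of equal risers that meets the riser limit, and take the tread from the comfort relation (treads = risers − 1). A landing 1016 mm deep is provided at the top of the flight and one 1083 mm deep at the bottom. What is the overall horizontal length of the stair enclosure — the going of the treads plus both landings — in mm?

8017 mm

4324 / 194 = 22.29, so 23 risers are needed.
Riser R = 4324 / 23 = 188 mm, within the 194 mm limit.
From 2R + T = 645: T = 645 − 376 = 269 mm.
23 risers give 22 treads; going = 22 × 269 = 5918 mm.
Enclosure = 5918 + 1016 + 1083 = 8017 mm.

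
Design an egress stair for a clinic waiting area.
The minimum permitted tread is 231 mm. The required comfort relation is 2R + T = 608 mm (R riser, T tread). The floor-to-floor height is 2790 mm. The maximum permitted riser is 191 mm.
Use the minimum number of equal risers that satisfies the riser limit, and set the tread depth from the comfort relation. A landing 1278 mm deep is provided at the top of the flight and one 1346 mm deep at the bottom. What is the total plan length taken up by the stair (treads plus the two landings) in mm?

⌈2790/191⌉ = 15 risers.
Each riser is 2790/15 = 186 mm (≤ 191 mm).
Tread T = 608 − 2 × 186 = 236 mm (≥ 231 mm).
Treads = 15 − 1 = 14; going = 14 × 236 = 3304 mm.
Add landings: 3304 + 1278 + 1346 = 5928 mm.

5928 mm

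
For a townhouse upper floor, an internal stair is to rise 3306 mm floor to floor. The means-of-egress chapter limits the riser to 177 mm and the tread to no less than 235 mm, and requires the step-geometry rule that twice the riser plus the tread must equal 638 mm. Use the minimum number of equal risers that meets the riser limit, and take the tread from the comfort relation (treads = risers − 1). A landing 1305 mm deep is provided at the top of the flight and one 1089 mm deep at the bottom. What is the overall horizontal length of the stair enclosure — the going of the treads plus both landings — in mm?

7614 mm

⌈3306/177⌉ = 19 risers.
Riser R = 3306 / 19 = 174 mm, within the 177 mm limit.
From 2R + T = 638: T = 638 − 348 = 290 mm.
Going = (19 − 1) × 290 = 5220 mm.
Enclosure = 5220 + 1305 + 1089 = 7614 mm.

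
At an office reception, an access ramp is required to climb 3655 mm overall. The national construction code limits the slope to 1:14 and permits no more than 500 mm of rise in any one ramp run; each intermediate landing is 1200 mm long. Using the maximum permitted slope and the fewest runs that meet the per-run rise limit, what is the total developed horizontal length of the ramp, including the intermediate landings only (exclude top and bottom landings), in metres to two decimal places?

59.57 m

3655 / 500 = 7.31, so 8 ramp runs are needed. That means 7 intermediate landings.
Ramp run (horizontal) at 1:14: 3655 × 14 = 51170 mm.
7 intermediate landings contribute 7 × 1200 = 8400 mm.
Total developed length = 51170 + 8400 = 59570 mm.
= 59.57 m.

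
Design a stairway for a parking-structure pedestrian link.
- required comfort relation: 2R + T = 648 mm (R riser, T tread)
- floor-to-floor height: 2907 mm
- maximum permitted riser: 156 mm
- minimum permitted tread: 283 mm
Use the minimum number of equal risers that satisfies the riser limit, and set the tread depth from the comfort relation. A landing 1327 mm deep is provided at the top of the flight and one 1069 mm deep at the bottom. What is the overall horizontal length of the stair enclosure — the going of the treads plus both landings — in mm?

8552 mm

2907 / 156 = 18.635 → round up to 19 risers.
Each riser is 2907/19 = 153 mm (≤ 156 mm).
Tread T = 648 − 2 × 153 = 342 mm (≥ 283 mm).
Treads = 19 − 1 = 18; going = 18 × 342 = 6156 mm.
Enclosure = 6156 + 1327 + 1069 = 8552 mm.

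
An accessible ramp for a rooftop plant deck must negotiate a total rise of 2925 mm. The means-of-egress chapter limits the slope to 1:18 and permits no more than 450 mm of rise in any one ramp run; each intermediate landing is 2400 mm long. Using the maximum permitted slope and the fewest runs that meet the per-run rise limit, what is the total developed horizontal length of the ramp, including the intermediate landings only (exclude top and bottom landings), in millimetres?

67050 mm

2925 / 450 = 6.50, so 7 ramp runs are needed. That means 6 intermediate landings.
Ramp run (horizontal) at 1:18: 2925 × 18 = 52650 mm.
Intermediate landings: 6 × 2400 = 14400 mm.
Total developed length = 52650 + 14400 = 67050 mm.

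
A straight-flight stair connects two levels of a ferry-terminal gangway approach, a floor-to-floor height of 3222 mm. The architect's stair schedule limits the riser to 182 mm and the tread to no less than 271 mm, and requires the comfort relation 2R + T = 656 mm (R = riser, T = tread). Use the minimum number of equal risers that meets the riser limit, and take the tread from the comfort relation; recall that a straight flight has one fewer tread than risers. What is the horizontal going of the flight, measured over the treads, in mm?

5066 mm

⌈3222/182⌉ = 18 risers.
R = 3222 ÷ 18 = 179 mm.
From 2R + T = 656: T = 656 − 358 = 298 mm.
Going = (18 − 1) × 298 = 5066 mm.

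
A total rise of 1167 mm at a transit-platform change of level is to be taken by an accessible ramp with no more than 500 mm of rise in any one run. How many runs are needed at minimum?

1167 / 500 = 2.33, so 3 ramp runs are needed.

3 runs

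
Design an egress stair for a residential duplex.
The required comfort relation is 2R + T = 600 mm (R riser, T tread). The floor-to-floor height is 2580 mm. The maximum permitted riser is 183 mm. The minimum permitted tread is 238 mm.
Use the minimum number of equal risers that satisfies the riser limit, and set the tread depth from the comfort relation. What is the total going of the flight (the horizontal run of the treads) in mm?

2580 / 183 = 14.10, so 15 risers are needed.
R = 2580 ÷ 15 = 172 mm.
Tread T = 600 − 2 × 172 = 256 mm (≥ 238 mm).
15 risers give 14 treads; going = 14 × 256 = 3584 mm.

3584 mm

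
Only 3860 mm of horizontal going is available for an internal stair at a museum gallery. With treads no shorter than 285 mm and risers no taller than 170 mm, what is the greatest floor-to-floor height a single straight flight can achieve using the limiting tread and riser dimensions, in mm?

2380 mm

Treads that fit: ⌊3860 / 285⌋ = 13.
Risers = treads + 1 = 14.
Maximum height = 14 × 170 = 2380 mm.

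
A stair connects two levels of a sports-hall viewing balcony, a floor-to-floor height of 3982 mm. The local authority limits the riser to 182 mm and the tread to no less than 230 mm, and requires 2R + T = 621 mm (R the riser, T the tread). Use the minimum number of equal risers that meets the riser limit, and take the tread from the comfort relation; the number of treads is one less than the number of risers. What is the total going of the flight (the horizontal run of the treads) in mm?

3982 / 182 = 21.88, so 22 risers are needed.
R = 3982 ÷ 22 = 181 mm.
From 2R + T = 621: T = 621 − 362 = 259 mm.
Treads = 22 − 1 = 21; going = 21 × 259 = 5439 mm.

5439 mm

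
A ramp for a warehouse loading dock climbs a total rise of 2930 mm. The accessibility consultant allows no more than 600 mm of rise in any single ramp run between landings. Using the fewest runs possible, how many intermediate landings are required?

At most 600 each: 2930/600 = 4.88, giving 5 ramp runs.
5 runs are separated by 4 intermediate landings.

4 intermediate landings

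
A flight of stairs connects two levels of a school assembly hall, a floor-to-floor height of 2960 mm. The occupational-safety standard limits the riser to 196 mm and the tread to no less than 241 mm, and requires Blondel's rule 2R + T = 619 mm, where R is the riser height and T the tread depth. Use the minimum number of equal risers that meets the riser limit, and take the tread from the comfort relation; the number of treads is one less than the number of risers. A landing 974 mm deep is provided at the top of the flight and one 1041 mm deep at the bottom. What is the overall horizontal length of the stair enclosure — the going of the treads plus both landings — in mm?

2960 / 196 = 15.102 → round up to 16 risers.
Each riser is 2960/16 = 185 mm (≤ 196 mm).
T = 619 − 2·185 = 249 mm, which satisfies the 241 mm minimum.
Treads = 16 − 1 = 15; going = 15 × 249 = 3735 mm.
Add landings: 3735 + 974 + 1041 = 5750 mm.

5750 mm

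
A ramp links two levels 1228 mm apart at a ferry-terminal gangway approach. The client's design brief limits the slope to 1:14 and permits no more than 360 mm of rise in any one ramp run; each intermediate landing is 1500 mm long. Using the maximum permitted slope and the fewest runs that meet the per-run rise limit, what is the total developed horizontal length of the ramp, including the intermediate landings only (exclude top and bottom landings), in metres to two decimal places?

1228 / 360 = 3.41, so 4 ramp runs are needed. That means 3 intermediate landings.
Ramp run (horizontal) at 1:14: 1228 × 14 = 17192 mm.
3 intermediate landings contribute 3 × 1500 = 4500 mm.
Developed length = 17192 + 4500 = 21692 mm.
= 21.69 m.

21.69 m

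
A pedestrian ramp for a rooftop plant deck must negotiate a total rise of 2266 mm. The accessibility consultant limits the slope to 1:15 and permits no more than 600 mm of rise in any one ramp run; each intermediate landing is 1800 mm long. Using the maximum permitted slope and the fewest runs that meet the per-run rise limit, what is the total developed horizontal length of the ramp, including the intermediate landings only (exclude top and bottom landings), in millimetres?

⌈2266/600⌉ = 4 ramp runs. That means 3 intermediate landings.
Horizontal run for 2266 mm of rise at 1:15 is 2266 × 15 = 33990 mm.
3 intermediate landings contribute 3 × 1800 = 5400 mm.
Total developed length = 33990 + 5400 = 39390 mm.

39390 mm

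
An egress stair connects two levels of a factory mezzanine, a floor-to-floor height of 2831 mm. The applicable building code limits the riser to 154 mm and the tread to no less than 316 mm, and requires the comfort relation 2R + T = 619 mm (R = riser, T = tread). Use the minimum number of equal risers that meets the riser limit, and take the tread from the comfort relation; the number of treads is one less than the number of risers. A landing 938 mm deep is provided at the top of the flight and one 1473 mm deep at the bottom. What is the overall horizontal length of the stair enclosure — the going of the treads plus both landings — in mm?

2831 / 154 = 18.383 → round up to 19 risers.
Each riser is 2831/19 = 149 mm (≤ 154 mm).
T = 619 − 2·149 = 321 mm, which satisfies the 316 mm minimum.
Going = (19 − 1) × 321 = 5778 mm.
Enclosure = 5778 + 938 + 1473 = 8189 mm.

8189 mm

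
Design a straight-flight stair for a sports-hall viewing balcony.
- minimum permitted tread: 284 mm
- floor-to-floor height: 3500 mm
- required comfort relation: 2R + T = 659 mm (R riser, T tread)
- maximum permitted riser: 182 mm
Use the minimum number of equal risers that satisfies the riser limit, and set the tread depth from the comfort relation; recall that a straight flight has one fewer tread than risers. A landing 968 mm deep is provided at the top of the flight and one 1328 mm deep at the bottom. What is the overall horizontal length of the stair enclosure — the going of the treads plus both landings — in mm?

8167 mm

⌈3500/182⌉ = 20 risers.
Riser R = 3500 / 20 = 175 mm, within the 182 mm limit.
From 2R + T = 659: T = 659 − 350 = 309 mm.
Going = (20 − 1) × 309 = 5871 mm.
Add landings: 5871 + 968 + 1328 = 8167 mm.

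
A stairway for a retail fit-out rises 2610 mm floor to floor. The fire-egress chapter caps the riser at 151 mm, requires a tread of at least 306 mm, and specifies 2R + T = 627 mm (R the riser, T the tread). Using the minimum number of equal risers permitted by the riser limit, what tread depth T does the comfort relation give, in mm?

337 mm

2610 / 151 = 17.28, so 18 risers are needed.
Each riser is 2610/18 = 145 mm (≤ 151 mm).
Tread T = 627 − 2 × 145 = 337 mm (≥ 306 mm).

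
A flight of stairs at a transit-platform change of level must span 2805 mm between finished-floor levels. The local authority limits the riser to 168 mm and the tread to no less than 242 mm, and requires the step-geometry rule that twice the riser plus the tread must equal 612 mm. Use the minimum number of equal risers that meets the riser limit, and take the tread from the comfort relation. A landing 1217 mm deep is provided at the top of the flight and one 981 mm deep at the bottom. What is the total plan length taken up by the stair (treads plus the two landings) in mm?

6710 mm

At most 168 each: 2805/168 = 16.70, giving 17 risers.
Each riser is 2805/17 = 165 mm (≤ 168 mm).
From 2R + T = 612: T = 612 − 330 = 282 mm.
Treads = 17 − 1 = 16; going = 16 × 282 = 4512 mm.
Enclosure = 4512 + 1217 + 981 = 6710 mm.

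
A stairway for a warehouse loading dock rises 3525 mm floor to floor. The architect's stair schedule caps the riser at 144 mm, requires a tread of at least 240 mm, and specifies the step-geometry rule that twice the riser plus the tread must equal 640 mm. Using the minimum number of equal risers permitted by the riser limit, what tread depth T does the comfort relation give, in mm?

At most 144 each: 3525/144 = 24.48, giving 25 risers.
Riser R = 3525 / 25 = 141 mm, within the 144 mm limit.
Tread T = 640 − 2 × 141 = 358 mm (≥ 240 mm).

358 mm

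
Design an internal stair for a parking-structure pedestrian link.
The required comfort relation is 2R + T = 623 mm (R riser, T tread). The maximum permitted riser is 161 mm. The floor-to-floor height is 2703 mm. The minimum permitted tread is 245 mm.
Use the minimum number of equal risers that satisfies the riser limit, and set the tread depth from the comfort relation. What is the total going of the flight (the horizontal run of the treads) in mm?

4880 mm

2703 / 161 = 16.789 → round up to 17 risers.
R = 2703 ÷ 17 = 159 mm.
From 2R + T = 623: T = 623 − 318 = 305 mm.
17 risers give 16 treads; going = 16 × 305 = 4880 mm.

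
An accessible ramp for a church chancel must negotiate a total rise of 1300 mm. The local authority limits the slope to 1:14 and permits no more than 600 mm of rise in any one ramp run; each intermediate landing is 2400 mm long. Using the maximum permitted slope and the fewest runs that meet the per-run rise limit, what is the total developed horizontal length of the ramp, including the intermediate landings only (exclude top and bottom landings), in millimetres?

23000 mm

⌈1300/600⌉ = 3 ramp runs. That means 2 intermediate landings.
Ramp run (horizontal) at 1:14: 1300 × 14 = 18200 mm.
Intermediate landings: 2 × 2400 = 4800 mm.
Total developed length = 18200 + 4800 = 23000 mm.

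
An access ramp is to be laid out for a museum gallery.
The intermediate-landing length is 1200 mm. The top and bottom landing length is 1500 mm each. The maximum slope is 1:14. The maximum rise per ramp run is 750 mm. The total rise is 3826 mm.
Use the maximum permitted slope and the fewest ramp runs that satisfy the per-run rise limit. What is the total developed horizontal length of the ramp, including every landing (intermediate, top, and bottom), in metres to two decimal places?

62.56 m

3826 / 750 = 5.10, so 6 ramp runs are needed. That means 5 intermediate landings.
Ramp run (horizontal) at 1:14: 3826 × 14 = 53564 mm.
5 intermediate landings contribute 5 × 1200 = 6000 mm.
Top and bottom landings: 2 × 1500 = 3000 mm.
Total = 53564 + 6000 + 3000 = 62564 mm.
= 62.56 m.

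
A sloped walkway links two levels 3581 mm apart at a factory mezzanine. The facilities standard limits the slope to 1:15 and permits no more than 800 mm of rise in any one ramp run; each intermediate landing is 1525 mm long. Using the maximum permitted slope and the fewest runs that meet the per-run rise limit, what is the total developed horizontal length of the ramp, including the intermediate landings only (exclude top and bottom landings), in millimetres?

⌈3581/800⌉ = 5 ramp runs. That means 4 intermediate landings.
Horizontal run for 3581 mm of rise at 1:15 is 3581 × 15 = 53715 mm.
Intermediate landings: 4 × 1525 = 6100 mm.
Developed length = 53715 + 6100 = 59815 mm.

59815 mm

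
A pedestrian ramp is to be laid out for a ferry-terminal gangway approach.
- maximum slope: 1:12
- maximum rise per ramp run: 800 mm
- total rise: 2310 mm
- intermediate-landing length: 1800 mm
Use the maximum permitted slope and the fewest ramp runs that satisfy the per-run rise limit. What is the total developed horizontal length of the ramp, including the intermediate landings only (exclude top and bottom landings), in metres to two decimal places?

31.32 m

2310 / 800 = 2.89, so 3 ramp runs are needed. That means 2 intermediate landings.
Horizontal run for 2310 mm of rise at 1:12 is 2310 × 12 = 27720 mm.
2 intermediate landings contribute 2 × 1800 = 3600 mm.
Developed length = 27720 + 3600 = 31320 mm.
= 31.32 m.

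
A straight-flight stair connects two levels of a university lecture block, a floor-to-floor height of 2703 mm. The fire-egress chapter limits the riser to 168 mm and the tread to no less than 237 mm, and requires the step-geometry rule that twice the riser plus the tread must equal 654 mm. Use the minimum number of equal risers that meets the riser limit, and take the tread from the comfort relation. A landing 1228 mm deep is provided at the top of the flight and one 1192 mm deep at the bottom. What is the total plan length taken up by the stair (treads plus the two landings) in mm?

2703 / 168 = 16.089 → round up to 17 risers.
Riser R = 2703 / 17 = 159 mm, within the 168 mm limit.
From 2R + T = 654: T = 654 − 318 = 336 mm.
Treads = 17 − 1 = 16; going = 16 × 336 = 5376 mm.
Add landings: 5376 + 1228 + 1192 = 7796 mm.

7796 mm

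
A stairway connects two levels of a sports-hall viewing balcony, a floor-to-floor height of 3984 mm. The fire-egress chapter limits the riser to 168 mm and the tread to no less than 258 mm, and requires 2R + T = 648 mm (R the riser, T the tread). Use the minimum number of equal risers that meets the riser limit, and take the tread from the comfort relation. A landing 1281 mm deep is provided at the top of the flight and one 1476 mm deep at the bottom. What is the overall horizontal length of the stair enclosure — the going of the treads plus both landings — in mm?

⌈3984/168⌉ = 24 risers.
Each riser is 3984/24 = 166 mm (≤ 168 mm).
T = 648 − 2·166 = 316 mm, which satisfies the 258 mm minimum.
Going = (24 − 1) × 316 = 7268 mm.
Add landings: 7268 + 1281 + 1476 = 10025 mm.

10025 mm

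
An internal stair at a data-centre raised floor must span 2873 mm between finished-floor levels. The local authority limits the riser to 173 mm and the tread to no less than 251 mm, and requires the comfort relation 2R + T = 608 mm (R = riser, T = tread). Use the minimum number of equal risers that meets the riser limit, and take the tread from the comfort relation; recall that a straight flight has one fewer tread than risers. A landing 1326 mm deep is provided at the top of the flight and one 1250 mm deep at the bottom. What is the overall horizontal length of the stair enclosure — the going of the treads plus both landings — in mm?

6896 mm

2873 / 173 = 16.61, so 17 risers are needed.
Each riser is 2873/17 = 169 mm (≤ 173 mm).
From 2R + T = 608: T = 608 − 338 = 270 mm.
Going = (17 − 1) × 270 = 4320 mm.
Enclosure = 4320 + 1326 + 1250 = 6896 mm.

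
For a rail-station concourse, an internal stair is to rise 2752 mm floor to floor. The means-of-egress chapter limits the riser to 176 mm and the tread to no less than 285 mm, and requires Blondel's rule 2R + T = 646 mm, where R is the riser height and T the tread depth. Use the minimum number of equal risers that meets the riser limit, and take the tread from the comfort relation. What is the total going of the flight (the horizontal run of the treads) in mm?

2752 / 176 = 15.64, so 16 risers are needed.
Riser R = 2752 / 16 = 172 mm, within the 176 mm limit.
From 2R + T = 646: T = 646 − 344 = 302 mm.
Treads = 16 − 1 = 15; going = 15 × 302 = 4530 mm.

4530 mm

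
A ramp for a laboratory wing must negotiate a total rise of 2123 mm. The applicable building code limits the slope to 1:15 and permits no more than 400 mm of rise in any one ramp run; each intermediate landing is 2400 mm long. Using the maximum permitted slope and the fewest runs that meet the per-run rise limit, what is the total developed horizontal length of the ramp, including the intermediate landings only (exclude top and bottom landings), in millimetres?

43845 mm

2123 / 400 = 5.308 → round up to 6 ramp runs. That means 5 intermediate landings.
Horizontal run for 2123 mm of rise at 1:15 is 2123 × 15 = 31845 mm.
Intermediate landings: 5 × 2400 = 12000 mm.
Developed length = 31845 + 12000 = 43845 mm.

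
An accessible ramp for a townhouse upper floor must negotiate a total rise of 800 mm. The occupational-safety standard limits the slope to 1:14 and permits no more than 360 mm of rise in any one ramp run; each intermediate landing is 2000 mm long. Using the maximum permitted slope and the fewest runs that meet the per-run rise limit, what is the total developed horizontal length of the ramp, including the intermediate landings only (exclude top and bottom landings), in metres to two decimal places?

15.20 m

At most 360 each: 800/360 = 2.22, giving 3 ramp runs. That means 2 intermediate landings.
Horizontal run for 800 mm of rise at 1:14 is 800 × 14 = 11200 mm.
2 intermediate landings contribute 2 × 2000 = 4000 mm.
Total developed length = 11200 + 4000 = 15200 mm.
= 15.20 m.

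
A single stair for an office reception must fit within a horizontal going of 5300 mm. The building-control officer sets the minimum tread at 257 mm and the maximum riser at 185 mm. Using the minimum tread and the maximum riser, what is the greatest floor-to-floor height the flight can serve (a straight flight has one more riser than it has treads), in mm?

Treads that fit: ⌊5300 / 257⌋ = 20.
Risers = treads + 1 = 21.
Maximum height = 21 × 185 = 3885 mm.

3885 mm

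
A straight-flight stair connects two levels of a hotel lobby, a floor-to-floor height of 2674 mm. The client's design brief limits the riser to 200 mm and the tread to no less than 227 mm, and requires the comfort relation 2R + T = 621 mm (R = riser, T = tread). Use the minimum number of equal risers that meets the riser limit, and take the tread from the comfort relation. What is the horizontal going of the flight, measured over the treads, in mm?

At most 200 each: 2674/200 = 13.37, giving 14 risers.
Each riser is 2674/14 = 191 mm (≤ 200 mm).
Tread T = 621 − 2 × 191 = 239 mm (≥ 227 mm).
Treads = 14 − 1 = 13; going = 13 × 239 = 3107 mm.

3107 mm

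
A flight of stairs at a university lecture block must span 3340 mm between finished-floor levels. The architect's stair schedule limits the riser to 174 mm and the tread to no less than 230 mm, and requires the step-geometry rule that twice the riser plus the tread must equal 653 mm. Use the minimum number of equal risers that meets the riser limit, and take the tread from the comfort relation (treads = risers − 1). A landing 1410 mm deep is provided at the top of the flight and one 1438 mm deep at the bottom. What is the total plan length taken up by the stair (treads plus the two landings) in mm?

8909 mm

⌈3340/174⌉ = 20 risers.
Riser R = 3340 / 20 = 167 mm, within the 174 mm limit.
From 2R + T = 653: T = 653 − 334 = 319 mm.
Treads = 20 − 1 = 19; going = 19 × 319 = 6061 mm.
Add landings: 6061 + 1410 + 1438 = 8909 mm.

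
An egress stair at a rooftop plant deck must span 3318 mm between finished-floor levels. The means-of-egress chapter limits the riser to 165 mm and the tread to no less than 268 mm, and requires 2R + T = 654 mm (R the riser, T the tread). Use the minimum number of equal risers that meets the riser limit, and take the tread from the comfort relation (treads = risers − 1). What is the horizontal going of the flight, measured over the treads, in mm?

At most 165 each: 3318/165 = 20.11, giving 21 risers.
Riser R = 3318 / 21 = 158 mm, within the 165 mm limit.
Tread T = 654 − 2 × 158 = 338 mm (≥ 268 mm).
Going = (21 − 1) × 338 = 6760 mm.

6760 mm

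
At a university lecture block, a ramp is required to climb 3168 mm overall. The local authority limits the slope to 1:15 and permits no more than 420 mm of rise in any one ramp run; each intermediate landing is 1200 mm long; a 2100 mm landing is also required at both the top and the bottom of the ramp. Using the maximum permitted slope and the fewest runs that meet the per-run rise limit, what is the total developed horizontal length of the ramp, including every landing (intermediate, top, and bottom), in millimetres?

3168 / 420 = 7.54, so 8 ramp runs are needed. That means 7 intermediate landings.
Horizontal run for 3168 mm of rise at 1:15 is 3168 × 15 = 47520 mm.
Intermediate landings: 7 × 1200 = 8400 mm.
Top and bottom landings: 2 × 2100 = 4200 mm.
Total = 47520 + 8400 + 4200 = 60120 mm.

60120 mm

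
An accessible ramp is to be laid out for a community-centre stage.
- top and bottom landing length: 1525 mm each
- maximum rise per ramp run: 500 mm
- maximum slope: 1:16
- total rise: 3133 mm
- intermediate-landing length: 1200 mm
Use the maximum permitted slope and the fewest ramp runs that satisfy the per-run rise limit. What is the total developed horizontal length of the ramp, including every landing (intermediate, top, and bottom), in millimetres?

3133 / 500 = 6.27, so 7 ramp runs are needed. That means 6 intermediate landings.
Horizontal run for 3133 mm of rise at 1:16 is 3133 × 16 = 50128 mm.
Intermediate landings: 6 × 1200 = 7200 mm.
Top and bottom landings: 2 × 1525 = 3050 mm.
Total = 50128 + 7200 + 3050 = 60378 mm.

60378 mm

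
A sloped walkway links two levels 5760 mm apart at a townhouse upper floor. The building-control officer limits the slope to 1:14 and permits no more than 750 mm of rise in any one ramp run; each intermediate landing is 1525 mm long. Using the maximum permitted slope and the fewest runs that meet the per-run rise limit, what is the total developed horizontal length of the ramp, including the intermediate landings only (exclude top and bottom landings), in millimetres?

91315 mm

At most 750 each: 5760/750 = 7.68, giving 8 ramp runs. That means 7 intermediate landings.
Horizontal run for 5760 mm of rise at 1:14 is 5760 × 14 = 80640 mm.
Intermediate landings: 7 × 1525 = 10675 mm.
Developed length = 80640 + 10675 = 91315 mm.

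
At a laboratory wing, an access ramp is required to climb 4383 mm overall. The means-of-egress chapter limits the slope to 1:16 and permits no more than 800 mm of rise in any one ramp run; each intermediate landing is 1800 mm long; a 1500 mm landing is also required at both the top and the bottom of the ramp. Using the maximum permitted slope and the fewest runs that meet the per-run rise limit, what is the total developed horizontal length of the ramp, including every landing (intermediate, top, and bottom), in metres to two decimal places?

82.13 m

At most 800 each: 4383/800 = 5.48, giving 6 ramp runs. That means 5 intermediate landings.
Horizontal run for 4383 mm of rise at 1:16 is 4383 × 16 = 70128 mm.
5 intermediate landings contribute 5 × 1800 = 9000 mm.
Top and bottom landings: 2 × 1500 = 3000 mm.
Total = 70128 + 9000 + 3000 = 82128 mm.
= 82.13 m.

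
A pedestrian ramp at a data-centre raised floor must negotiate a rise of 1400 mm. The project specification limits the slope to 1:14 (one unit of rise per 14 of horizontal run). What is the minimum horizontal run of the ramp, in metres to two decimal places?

Run = rise × 14 = 1400 × 14 = 19600 mm.
19600 mm = 19.60 m.

19.60 m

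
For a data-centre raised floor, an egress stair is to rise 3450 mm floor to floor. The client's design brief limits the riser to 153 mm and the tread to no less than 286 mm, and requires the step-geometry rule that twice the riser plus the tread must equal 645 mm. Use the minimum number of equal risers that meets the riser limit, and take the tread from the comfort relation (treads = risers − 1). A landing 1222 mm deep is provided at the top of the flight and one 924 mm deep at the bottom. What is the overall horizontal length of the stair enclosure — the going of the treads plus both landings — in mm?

9736 mm

3450 / 153 = 22.55, so 23 risers are needed.
Riser R = 3450 / 23 = 150 mm, within the 153 mm limit.
T = 645 − 2·150 = 345 mm, which satisfies the 286 mm minimum.
Treads = 23 − 1 = 22; going = 22 × 345 = 7590 mm.
Add landings: 7590 + 1222 + 924 = 9736 mm.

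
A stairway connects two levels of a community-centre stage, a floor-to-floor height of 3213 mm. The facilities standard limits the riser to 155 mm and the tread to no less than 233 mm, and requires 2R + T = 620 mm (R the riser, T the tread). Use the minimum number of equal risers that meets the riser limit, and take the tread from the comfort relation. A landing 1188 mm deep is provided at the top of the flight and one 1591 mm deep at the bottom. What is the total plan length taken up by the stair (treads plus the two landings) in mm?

⌈3213/155⌉ = 21 risers.
Each riser is 3213/21 = 153 mm (≤ 155 mm).
T = 620 − 2·153 = 314 mm, which satisfies the 233 mm minimum.
21 risers give 20 treads; going = 20 × 314 = 6280 mm.
Add landings: 6280 + 1188 + 1591 = 9059 mm.

9059 mm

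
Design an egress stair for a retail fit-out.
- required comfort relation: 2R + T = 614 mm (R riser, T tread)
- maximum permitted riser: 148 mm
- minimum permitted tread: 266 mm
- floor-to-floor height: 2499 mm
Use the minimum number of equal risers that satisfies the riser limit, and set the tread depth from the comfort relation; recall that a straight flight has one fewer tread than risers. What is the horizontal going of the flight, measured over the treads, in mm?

At most 148 each: 2499/148 = 16.89, giving 17 risers.
R = 2499 ÷ 17 = 147 mm.
From 2R + T = 614: T = 614 − 294 = 320 mm.
17 risers give 16 treads; going = 16 × 320 = 5120 mm.

5120 mm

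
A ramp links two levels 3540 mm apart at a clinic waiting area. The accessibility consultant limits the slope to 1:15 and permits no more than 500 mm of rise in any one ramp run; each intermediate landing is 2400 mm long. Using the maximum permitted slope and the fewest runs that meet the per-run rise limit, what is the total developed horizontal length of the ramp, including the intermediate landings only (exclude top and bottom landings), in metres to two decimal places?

3540 / 500 = 7.08, so 8 ramp runs are needed. That means 7 intermediate landings.
Ramp run (horizontal) at 1:15: 3540 × 15 = 53100 mm.
Intermediate landings: 7 × 2400 = 16800 mm.
Developed length = 53100 + 16800 = 69900 mm.
= 69.90 m.

69.90 m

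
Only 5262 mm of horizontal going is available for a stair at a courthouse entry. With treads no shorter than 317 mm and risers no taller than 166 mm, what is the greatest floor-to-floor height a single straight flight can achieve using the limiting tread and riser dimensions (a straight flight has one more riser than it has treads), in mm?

2822 mm

5262 / 317 = 16.60, so 16 treads fit.
Risers = treads + 1 = 17.
Maximum height = 17 × 166 = 2822 mm.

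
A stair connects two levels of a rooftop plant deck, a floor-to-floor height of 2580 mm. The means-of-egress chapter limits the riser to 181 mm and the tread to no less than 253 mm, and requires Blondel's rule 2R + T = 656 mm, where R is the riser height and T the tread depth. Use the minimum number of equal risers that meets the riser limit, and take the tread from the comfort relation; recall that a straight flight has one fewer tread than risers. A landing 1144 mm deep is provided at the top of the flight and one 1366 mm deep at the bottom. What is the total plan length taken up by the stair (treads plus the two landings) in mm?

6878 mm

2580 / 181 = 14.254 → round up to 15 risers.
Each riser is 2580/15 = 172 mm (≤ 181 mm).
From 2R + T = 656: T = 656 − 344 = 312 mm.
15 risers give 14 treads; going = 14 × 312 = 4368 mm.
Add landings: 4368 + 1144 + 1366 = 6878 mm.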